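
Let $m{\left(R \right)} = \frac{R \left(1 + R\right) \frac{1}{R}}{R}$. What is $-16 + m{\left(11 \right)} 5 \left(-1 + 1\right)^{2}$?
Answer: $-16$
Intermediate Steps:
$m{\left(R \right)} = \frac{1 + R}{R}$
$-16 + m{\left(11 \right)} 5 \left(-1 + 1\right)^{2} = -16 + \frac{1 + 11}{11} \cdot 5 \left(-1 + 1\right)^{2} = -16 + \frac{1}{11} \cdot 12 \cdot 5 \cdot 0^{2} = -16 + \frac{12 \cdot 5 \cdot 0}{11} = -16 + \frac{12}{11} \cdot 0 = -16 + 0 = -16$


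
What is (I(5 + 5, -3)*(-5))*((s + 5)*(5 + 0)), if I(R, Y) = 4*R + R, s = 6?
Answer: -13750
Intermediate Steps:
I(R, Y) = 5*R
(I(5 + 5, -3)*(-5))*((s + 5)*(5 + 0)) = ((5*(5 + 5))*(-5))*((6 + 5)*(5 + 0)) = ((5*10)*(-5))*(11*5) = (50*(-5))*55 = -250*55 = -13750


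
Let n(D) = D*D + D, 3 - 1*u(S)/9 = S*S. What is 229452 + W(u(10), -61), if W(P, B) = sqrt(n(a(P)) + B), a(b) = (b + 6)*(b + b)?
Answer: 229452 + sqrt(2291537457245) ≈ 1.7432e+6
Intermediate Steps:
a(b) = 2*b*(6 + b) (a(b) = (6 + b)*(2*b) = 2*b*(6 + b))
u(S) = 27 - 9*S**2 (u(S) = 27 - 9*S*S = 27 - 9*S**2)
n(D) = D + D**2 (n(D) = D**2 + D = D + D**2)
W(P, B) = sqrt(B + 2*P*(1 + 2*P*(6 + P))*(6 + P)) (W(P, B) = sqrt((2*P*(6 + P))*(1 + 2*P*(6 + P)) + B) = sqrt(2*P*(1 + 2*P*(6 + P))*(6 + P) + B) = sqrt(B + 2*P*(1 + 2*P*(6 + P))*(6 + P)))
229452 + W(u(10), -61) = 229452 + sqrt(-61 + 2*(27 - 9*10**2)*(1 + 2*(27 - 9*10**2)*(6 + (27 - 9*10**2)))*(6 + (27 - 9*10**2))) = 229452 + sqrt(-61 + 2*(27 - 9*100)*(1 + 2*(27 - 9*100)*(6 + (27 - 9*100)))*(6 + (27 - 9*100))) = 229452 + sqrt(-61 + 2*(27 - 900)*(1 + 2*(27 - 900)*(6 + (27 - 900)))*(6 + (27 - 900))) = 229452 + sqrt(-61 + 2*(-873)*(1 + 2*(-873)*(6 - 873))*(6 - 873)) = 229452 + sqrt(-61 + 2*(-873)*(1 + 2*(-873)*(-867))*(-867)) = 229452 + sqrt(-61 + 2*(-873)*(1 + 1513782)*(-867)) = 229452 + sqrt(-61 + 2*(-873)*1513783*(-867)) = 229452 + sqrt(-61 + 2291537457306) = 229452 + sqrt(2291537457245)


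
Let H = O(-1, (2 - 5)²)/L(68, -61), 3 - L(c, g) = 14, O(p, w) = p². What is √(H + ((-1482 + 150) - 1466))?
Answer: I*√338569/11 ≈ 52.897*I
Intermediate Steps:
L(c, g) = -11 (L(c, g) = 3 - 1*14 = 3 - 14 = -11)
H = -1/11 (H = (-1)²/(-11) = 1*(-1/11) = -1/11 ≈ -0.090909)
√(H + ((-1482 + 150) - 1466)) = √(-1/11 + ((-1482 + 150) - 1466)) = √(-1/11 + (-1332 - 1466)) = √(-1/11 - 2798) = √(-30779/11) = I*√338569/11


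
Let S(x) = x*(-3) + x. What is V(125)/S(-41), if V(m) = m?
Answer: 125/82 ≈ 1.5244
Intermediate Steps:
S(x) = -2*x (S(x) = -3*x + x = -2*x)
V(125)/S(-41) = 125/((-2*(-41))) = 125/82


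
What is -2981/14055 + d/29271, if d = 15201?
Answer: 42131068/137134635 ≈ 0.30722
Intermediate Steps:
-2981/14055 + d/29271 = -2981/14055 + 15201/29271 = -2981*1/14055 + 15201*(1/29271) = -2981/14055 + 5067/9757 = 42131068/137134635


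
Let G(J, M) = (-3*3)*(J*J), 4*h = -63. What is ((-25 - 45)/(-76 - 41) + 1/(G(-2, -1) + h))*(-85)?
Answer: -132430/2691 ≈ -49.212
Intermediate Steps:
h = -63/4 (h = (¼)*(-63) = -63/4 ≈ -15.750)
G(J, M) = -9*J²
((-25 - 45)/(-76 - 41) + 1/(G(-2, -1) + h))*(-85) = ((-25 - 45)/(-76 - 41) + 1/(-9*(-2)² - 63/4))*(-85) = (-70/(-117) + 1/(-9*4 - 63/4))*(-85) = (-70*(-1/117) + 1/(-36 - 63/4))*(-85) = (70/117 + 1/(-207/4))*(-85) = (70/117 - 4/207)*(-85) = (1558/2691)*(-85) = -132430/2691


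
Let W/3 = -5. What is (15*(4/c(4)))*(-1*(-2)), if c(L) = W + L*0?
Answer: -8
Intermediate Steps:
W = -15 (W = 3*(-5) = -15)
c(L) = -15 (c(L) = -15 + L*0 = -15 + 0 = -15)
(15*(4/c(4)))*(-1*(-2)) = (15*(4/(-15)))*(-1*(-2)) = (15*(4*(-1/15)))*2 = (15*(-4/15))*2 = -4*2 = -8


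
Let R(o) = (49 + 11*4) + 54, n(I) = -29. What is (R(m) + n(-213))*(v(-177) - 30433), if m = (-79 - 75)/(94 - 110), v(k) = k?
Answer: -3611980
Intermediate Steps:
m = 77/8 (m = -154/(-16) = -154*(-1/16) = 77/8 ≈ 9.6250)
R(o) = 147 (R(o) = (49 + 44) + 54 = 93 + 54 = 147)
(R(m) + n(-213))*(v(-177) - 30433) = (147 - 29)*(-177 - 30433) = 118*(-30610) = -3611980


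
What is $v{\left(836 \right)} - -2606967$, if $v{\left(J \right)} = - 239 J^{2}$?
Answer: $-164429177$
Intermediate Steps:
$v{\left(836 \right)} - -2606967 = - 239 \cdot 836^{2} - -2606967 = \left(-239\right) 698896 + 2606967 = -167036144 + 2606967 = -164429177$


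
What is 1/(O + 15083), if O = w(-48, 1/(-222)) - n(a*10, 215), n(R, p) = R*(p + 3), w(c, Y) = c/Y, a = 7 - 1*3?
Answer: 1/17019 ≈ 5.8758e-5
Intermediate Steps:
a = 4 (a = 7 - 3 = 4)
n(R, p) = R*(3 + p)
O = 1936 (O = -48/(1/(-222)) - 4*10*(3 + 215) = -48/(-1/222) - 40*218 = -48*(-222) - 1*8720 = 10656 - 8720 = 1936)
1/(O + 15083) = 1/(1936 + 15083) = 1/17019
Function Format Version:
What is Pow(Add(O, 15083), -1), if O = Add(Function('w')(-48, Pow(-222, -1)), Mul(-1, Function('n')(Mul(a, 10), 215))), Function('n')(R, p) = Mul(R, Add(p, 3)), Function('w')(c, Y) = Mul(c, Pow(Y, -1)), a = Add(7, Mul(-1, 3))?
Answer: Rational(1, 17019) ≈ 5.8758e-5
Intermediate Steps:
a = 4 (a = Add(7, -3) = 4)
Function('n')(R, p) = Mul(R, Add(3, p))
O = 1936 (O = Add(Mul(-48, Pow(Pow(-222, -1), -1)), Mul(-1, Mul(Mul(4, 10), Add(3, 215)))) = Add(Mul(-48, Pow(Rational(-1, 222), -1)), Mul(-1, Mul(40, 218))) = Add(Mul(-48, -222), Mul(-1, 8720)) = Add(10656, -8720) = 1936)
Pow(Add(O, 15083), -1) = Pow(Add(1936, 15083), -1) = Pow(17019, -1) = Rational(1, 17019)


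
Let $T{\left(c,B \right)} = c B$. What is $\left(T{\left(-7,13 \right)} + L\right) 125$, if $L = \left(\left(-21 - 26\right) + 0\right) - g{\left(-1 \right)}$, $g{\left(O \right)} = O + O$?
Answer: $-17000$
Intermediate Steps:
$g{\left(O \right)} = 2 O$
$T{\left(c,B \right)} = B c$
$L = -45$ ($L = \left(\left(-21 - 26\right) + 0\right) - 2 \left(-1\right) = \left(-47 + 0\right) - -2 = -47 + 2 = -45$)
$\left(T{\left(-7,13 \right)} + L\right) 125 = \left(13 \left(-7\right) - 45\right) 125 = \left(-91 - 45\right) 125 = \left(-136\right) 125 = -17000$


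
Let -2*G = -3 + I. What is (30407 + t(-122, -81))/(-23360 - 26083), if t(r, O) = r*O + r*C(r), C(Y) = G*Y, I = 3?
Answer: -40289/49443 ≈ -0.81486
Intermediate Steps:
G = 0 (G = -(-3 + 3)/2 = -1/2*0 = 0)
C(Y) = 0 (C(Y) = 0*Y = 0)
t(r, O) = O*r (t(r, O) = r*O + r*0 = O*r + 0 = O*r)
(30407 + t(-122, -81))/(-23360 - 26083) = (30407 - 81*(-122))/(-23360 - 26083) = (30407 + 9882)/(-49443) = 40289*(-1/49443) = -40289/49443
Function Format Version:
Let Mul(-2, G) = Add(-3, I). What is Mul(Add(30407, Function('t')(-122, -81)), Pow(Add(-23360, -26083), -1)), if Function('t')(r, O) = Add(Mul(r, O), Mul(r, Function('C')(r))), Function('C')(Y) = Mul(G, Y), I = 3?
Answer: Rational(-40289, 49443) ≈ -0.81486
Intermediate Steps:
G = 0 (G = Mul(Rational(-1, 2), Add(-3, 3)) = Mul(Rational(-1, 2), 0) = 0)
Function('C')(Y) = 0 (Function('C')(Y) = Mul(0, Y) = 0)
Function('t')(r, O) = Mul(O, r) (Function('t')(r, O) = Add(Mul(r, O), Mul(r, 0)) = Add(Mul(O, r), 0) = Mul(O, r))
Mul(Add(30407, Function('t')(-122, -81)), Pow(Add(-23360, -26083), -1)) = Mul(Add(30407, Mul(-81, -122)), Pow(Add(-23360, -26083), -1)) = Mul(Add(30407, 9882), Pow(-49443, -1)) = Mul(40289, Rational(-1, 49443)) = Rational(-40289, 49443)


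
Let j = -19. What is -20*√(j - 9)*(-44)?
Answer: 1760*I*√7 ≈ 4656.5*I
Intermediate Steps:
-20*√(j - 9)*(-44) = -20*√(-19 - 9)*(-44) = -40*I*√7*(-44) = 1760*I*√7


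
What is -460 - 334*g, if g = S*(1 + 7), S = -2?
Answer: 4884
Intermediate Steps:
g = -16 (g = -2*(1 + 7) = -2*8 = -16)
-460 - 334*g = -460 - 334*(-16) = -460 + 5344 = 4884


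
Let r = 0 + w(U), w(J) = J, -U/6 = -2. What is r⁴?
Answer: 20736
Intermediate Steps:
U = 12 (U = -6*(-2) = 12)
r = 12 (r = 0 + 12 = 12)
r⁴ = 12⁴ = 20736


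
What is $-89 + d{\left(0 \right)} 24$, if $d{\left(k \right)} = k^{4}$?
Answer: $-89$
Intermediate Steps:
$-89 + d{\left(0 \right)} 24 = -89 + 0^{4} \cdot 24 = -89 + 0 \cdot 24 = -89 + 0 = -89$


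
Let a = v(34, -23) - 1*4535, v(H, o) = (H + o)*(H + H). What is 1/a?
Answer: -1/3787 ≈ -0.00026406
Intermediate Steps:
v(H, o) = 2*H*(H + o) (v(H, o) = (H + o)*(2*H) = 2*H*(H + o))
a = -3787 (a = 2*34*(34 - 23) - 1*4535 = 2*34*11 - 4535 = 748 - 4535 = -3787)
1/a = 1/(-3787) = -1/3787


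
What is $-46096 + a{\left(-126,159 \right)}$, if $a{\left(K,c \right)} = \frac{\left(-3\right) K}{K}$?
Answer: $-46099$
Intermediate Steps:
$a{\left(K,c \right)} = -3$
$-46096 + a{\left(-126,159 \right)} = -46096 - 3 = -46099$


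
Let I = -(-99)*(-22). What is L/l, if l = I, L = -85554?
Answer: 4753/121 ≈ 39.281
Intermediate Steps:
I = -2178 (I = -1*2178 = -2178)
l = -2178
L/l = -85554/(-2178) = -85554*(-1/2178) = 4753/121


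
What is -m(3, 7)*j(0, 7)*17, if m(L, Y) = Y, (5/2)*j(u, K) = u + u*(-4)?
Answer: 0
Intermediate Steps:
j(u, K) = -6*u/5 (j(u, K) = 2*(u + u*(-4))/5 = 2*(u - 4*u)/5 = 2*(-3*u)/5 = -6*u/5)
-m(3, 7)*j(0, 7)*17 = -7*(-6/5*0)*17 = -7*0*17 = -0*17 = -1*0 = 0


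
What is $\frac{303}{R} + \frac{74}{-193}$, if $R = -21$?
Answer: $- \frac{20011}{1351} \approx -14.812$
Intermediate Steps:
$\frac{303}{R} + \frac{74}{-193} = \frac{303}{-21} + \frac{74}{-193} = 303 \left(- \frac{1}{21}\right) + 74 \left(- \frac{1}{193}\right) = - \frac{101}{7} - \frac{74}{193} = - \frac{20011}{1351}$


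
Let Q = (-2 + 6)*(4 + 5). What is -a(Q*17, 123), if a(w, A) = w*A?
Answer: -75276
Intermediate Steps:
Q = 36 (Q = 4*9 = 36)
a(w, A) = A*w
-a(Q*17, 123) = -123*36*17 = -123*612 = -1*75276 = -75276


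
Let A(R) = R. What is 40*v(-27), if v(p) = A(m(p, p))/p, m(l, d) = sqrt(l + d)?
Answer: -40*I*sqrt(6)/9 ≈ -10.887*I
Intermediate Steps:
m(l, d) = sqrt(d + l)
v(p) = sqrt(2)/sqrt(p) (v(p) = sqrt(p + p)/p = sqrt(2*p)/p = (sqrt(2)*sqrt(p))/p = sqrt(2)/sqrt(p))
40*v(-27) = 40*(sqrt(2)/sqrt(-27)) = 40*(sqrt(2)*(-I*sqrt(3)/9)) = 40*(-I*sqrt(6)/9) = -40*I*sqrt(6)/9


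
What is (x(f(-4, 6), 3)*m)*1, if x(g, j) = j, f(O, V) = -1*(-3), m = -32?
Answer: -96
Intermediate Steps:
f(O, V) = 3
(x(f(-4, 6), 3)*m)*1 = (3*(-32))*1 = -96*1 = -96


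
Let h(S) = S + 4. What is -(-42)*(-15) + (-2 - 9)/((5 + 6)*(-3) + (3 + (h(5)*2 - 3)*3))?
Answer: -9461/15 ≈ -630.73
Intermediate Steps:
h(S) = 4 + S
-(-42)*(-15) + (-2 - 9)/((5 + 6)*(-3) + (3 + (h(5)*2 - 3)*3)) = -(-42)*(-15) + (-2 - 9)/((5 + 6)*(-3) + (3 + ((4 + 5)*2 - 3)*3)) = -21*30 - 11/(11*(-3) + (3 + (9*2 - 3)*3)) = -630 - 11/(-33 + (3 + (18 - 3)*3)) = -630 - 11/(-33 + (3 + 15*3)) = -630 - 11/(-33 + (3 + 45)) = -630 - 11/(-33 + 48) = -630 - 11/15 = -9461/15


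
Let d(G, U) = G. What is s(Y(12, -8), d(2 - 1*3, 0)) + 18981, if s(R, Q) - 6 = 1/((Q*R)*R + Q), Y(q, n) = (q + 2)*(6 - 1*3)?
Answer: 33512054/1765 ≈ 18987.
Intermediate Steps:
Y(q, n) = 6 + 3*q (Y(q, n) = (2 + q)*(6 - 3) = (2 + q)*3 = 6 + 3*q)
s(R, Q) = 6 + 1/(Q + Q*R²) (s(R, Q) = 6 + 1/((Q*R)*R + Q) = 6 + 1/(Q*R² + Q) = 6 + 1/(Q + Q*R²))
s(Y(12, -8), d(2 - 1*3, 0)) + 18981 = (1 + 6*(2 - 1*3) + 6*(2 - 1*3)*(6 + 3*12)²)/((2 - 1*3)*(1 + (6 + 3*12)²)) + 18981 = (1 + 6*(2 - 3) + 6*(2 - 3)*(6 + 36)²)/((2 - 3)*(1 + (6 + 36)²)) + 18981 = (1 + 6*(-1) + 6*(-1)*42²)/((-1)*(1 + 42²)) + 18981 = -(1 - 6 + 6*(-1)*1764)/(1 + 1764) + 18981 = -1*(1 - 6 - 10584)/1765 + 18981 = -1*1/1765*(-10589) + 18981 = 10589/1765 + 18981 = 33512054/1765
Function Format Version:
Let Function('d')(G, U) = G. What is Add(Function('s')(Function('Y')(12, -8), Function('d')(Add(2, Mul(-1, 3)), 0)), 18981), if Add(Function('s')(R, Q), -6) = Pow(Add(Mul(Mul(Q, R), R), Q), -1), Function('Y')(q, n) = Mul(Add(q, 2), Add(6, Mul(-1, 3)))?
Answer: Rational(33512054, 1765) ≈ 18987.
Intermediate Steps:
Function('Y')(q, n) = Add(6, Mul(3, q)) (Function('Y')(q, n) = Mul(Add(2, q), Add(6, -3)) = Mul(Add(2, q), 3) = Add(6, Mul(3, q)))
Function('s')(R, Q) = Add(6, Pow(Add(Q, Mul(Q, Pow(R, 2))), -1)) (Function('s')(R, Q) = Add(6, Pow(Add(Mul(Mul(Q, R), R), Q), -1)) = Add(6, Pow(Add(Mul(Q, Pow(R, 2)), Q), -1)) = Add(6, Pow(Add(Q, Mul(Q, Pow(R, 2))), -1)))
Add(Function('s')(Function('Y')(12, -8), Function('d')(Add(2, Mul(-1, 3)), 0)), 18981) = Add(Mul(Pow(Add(2, Mul(-1, 3)), -1), Pow(Add(1, Pow(Add(6, Mul(3, 12)), 2)), -1), Add(1, Mul(6, Add(2, Mul(-1, 3))), Mul(6, Add(2, Mul(-1, 3)), Pow(Add(6, Mul(3, 12)), 2)))), 18981) = Add(Mul(Pow(Add(2, -3), -1), Pow(Add(1, Pow(Add(6, 36), 2)), -1), Add(1, Mul(6, Add(2, -3)), Mul(6, Add(2, -3), Pow(Add(6, 36), 2)))), 18981) = Add(Mul(Pow(-1, -1), Pow(Add(1, Pow(42, 2)), -1), Add(1, Mul(6, -1), Mul(6, -1, Pow(42, 2)))), 18981) = Add(Mul(-1, Pow(Add(1, 1764), -1), Add(1, -6, Mul(6, -1, 1764))), 18981) = Add(Mul(-1, Pow(1765, -1), Add(1, -6, -10584)), 18981) = Add(Mul(-1, Rational(1, 1765), -10589), 18981) = Add(Rational(10589, 1765), 18981) = Rational(33512054, 1765)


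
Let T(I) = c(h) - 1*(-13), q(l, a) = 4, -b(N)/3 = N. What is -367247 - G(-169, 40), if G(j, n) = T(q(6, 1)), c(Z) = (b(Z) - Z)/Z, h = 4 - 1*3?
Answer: -367256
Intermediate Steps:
b(N) = -3*N
h = 1 (h = 4 - 3 = 1)
c(Z) = -4 (c(Z) = (-3*Z - Z)/Z = (-4*Z)/Z = -4)
T(I) = 9 (T(I) = -4 - 1*(-13) = -4 + 13 = 9)
G(j, n) = 9
-367247 - G(-169, 40) = -367247 - 1*9 = -367247 - 9 = -367256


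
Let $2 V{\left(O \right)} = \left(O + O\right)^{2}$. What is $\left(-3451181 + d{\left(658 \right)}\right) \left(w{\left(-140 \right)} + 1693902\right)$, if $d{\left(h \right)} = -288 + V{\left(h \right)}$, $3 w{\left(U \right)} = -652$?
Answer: $-4379091146738$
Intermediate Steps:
$w{\left(U \right)} = - \frac{652}{3}$ ($w{\left(U \right)} = \frac{1}{3} \left(-652\right) = - \frac{652}{3}$)
$V{\left(O \right)} = 2 O^{2}$ ($V{\left(O \right)} = \frac{\left(O + O\right)^{2}}{2} = \frac{\left(2 O\right)^{2}}{2} = \frac{4 O^{2}}{2} = 2 O^{2}$)
$d{\left(h \right)} = -288 + 2 h^{2}$
$\left(-3451181 + d{\left(658 \right)}\right) \left(w{\left(-140 \right)} + 1693902\right) = \left(-3451181 - \left(288 - 2 \cdot 658^{2}\right)\right) \left(- \frac{652}{3} + 1693902\right) = \left(-3451181 + \left(-288 + 2 \cdot 432964\right)\right) \frac{5081054}{3} = \left(-3451181 + \left(-288 + 865928\right)\right) \frac{5081054}{3} = \left(-3451181 + 865640\right) \frac{5081054}{3} = \left(-2585541\right) \frac{5081054}{3} = -4379091146738$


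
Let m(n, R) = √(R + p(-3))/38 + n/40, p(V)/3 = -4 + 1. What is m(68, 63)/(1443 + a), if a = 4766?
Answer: 17/62090 + 3*√6/235942 ≈ 0.00030494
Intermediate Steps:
p(V) = -9 (p(V) = 3*(-4 + 1) = 3*(-3) = -9)
m(n, R) = √(-9 + R)/38 + n/40 (m(n, R) = √(R - 9)/38 + n/40 = √(-9 + R)*(1/38) + n*(1/40) = √(-9 + R)/38 + n/40)
m(68, 63)/(1443 + a) = (√(-9 + 63)/38 + (1/40)*68)/(1443 + 4766) = (√54/38 + 17/10)/6209 = ((3*√6)/38 + 17/10)*(1/6209) = (3*√6/38 + 17/10)*(1/6209) = (17/10 + 3*√6/38)*(1/6209) = 17/62090 + 3*√6/235942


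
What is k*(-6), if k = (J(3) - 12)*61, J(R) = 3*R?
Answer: 1098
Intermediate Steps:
k = -183 (k = (3*3 - 12)*61 = (9 - 12)*61 = -3*61 = -183)
k*(-6) = -183*(-6) = 1098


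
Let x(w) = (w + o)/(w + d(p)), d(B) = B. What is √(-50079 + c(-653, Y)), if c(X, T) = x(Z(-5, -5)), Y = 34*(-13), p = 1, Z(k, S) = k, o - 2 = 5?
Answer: I*√200318/2 ≈ 223.78*I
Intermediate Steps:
o = 7 (o = 2 + 5 = 7)
x(w) = (7 + w)/(1 + w) (x(w) = (w + 7)/(w + 1) = (7 + w)/(1 + w))
Y = -442
c(X, T) = -½ (c(X, T) = (7 - 5)/(1 - 5) = 2/(-4) = -¼*2 = -½)
√(-50079 + c(-653, Y)) = √(-50079 - ½) = √(-100159/2) = I*√200318/2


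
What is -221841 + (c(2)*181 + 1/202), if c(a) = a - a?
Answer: -44811881/202 ≈ -2.2184e+5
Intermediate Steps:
c(a) = 0
-221841 + (c(2)*181 + 1/202) = -221841 + (0*181 + 1/202) = -221841 + (0 + 1/202) = -221841 + 1/202 = -44811881/202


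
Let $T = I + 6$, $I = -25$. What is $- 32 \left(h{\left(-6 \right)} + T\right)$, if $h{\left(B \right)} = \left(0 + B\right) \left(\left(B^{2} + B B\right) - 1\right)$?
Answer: $14240$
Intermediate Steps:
$h{\left(B \right)} = B \left(-1 + 2 B^{2}\right)$ ($h{\left(B \right)} = B \left(\left(B^{2} + B^{2}\right) - 1\right) = B \left(2 B^{2} - 1\right) = B \left(-1 + 2 B^{2}\right)$)
$T = -19$ ($T = -25 + 6 = -19$)
$- 32 \left(h{\left(-6 \right)} + T\right) = - 32 \left(\left(\left(-1\right) \left(-6\right) + 2 \left(-6\right)^{3}\right) - 19\right) = - 32 \left(\left(6 + 2 \left(-216\right)\right) - 19\right) = - 32 \left(\left(6 - 432\right) - 19\right) = - 32 \left(-426 - 19\right) = \left(-32\right) \left(-445\right) = 14240$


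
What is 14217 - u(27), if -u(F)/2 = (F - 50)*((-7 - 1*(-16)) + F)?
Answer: 12561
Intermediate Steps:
u(F) = -2*(-50 + F)*(9 + F) (u(F) = -2*(F - 50)*((-7 - 1*(-16)) + F) = -2*(-50 + F)*((-7 + 16) + F) = -2*(-50 + F)*(9 + F))
14217 - u(27) = 14217 - (900 - 2*27**2 + 82*27) = 14217 - (900 - 2*729 + 2214) = 14217 - (900 - 1458 + 2214) = 14217 - 1*1656 = 14217 - 1656 = 12561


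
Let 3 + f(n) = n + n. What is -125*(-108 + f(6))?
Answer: 12375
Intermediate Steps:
f(n) = -3 + 2*n (f(n) = -3 + (n + n) = -3 + 2*n)
-125*(-108 + f(6)) = -125*(-108 + (-3 + 2*6)) = -125*(-108 + (-3 + 12)) = -125*(-108 + 9) = -125*(-99) = 12375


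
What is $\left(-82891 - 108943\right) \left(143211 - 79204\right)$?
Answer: $-12278718838$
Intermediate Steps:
$\left(-82891 - 108943\right) \left(143211 - 79204\right) = \left(-191834\right) 64007 = -12278718838$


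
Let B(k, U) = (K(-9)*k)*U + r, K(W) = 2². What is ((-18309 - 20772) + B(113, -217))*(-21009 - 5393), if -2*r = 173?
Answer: 3623714103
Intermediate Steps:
r = -173/2 (r = -½*173 = -173/2 ≈ -86.500)
K(W) = 4
B(k, U) = -173/2 + 4*U*k (B(k, U) = (4*k)*U - 173/2 = 4*U*k - 173/2 = -173/2 + 4*U*k)
((-18309 - 20772) + B(113, -217))*(-21009 - 5393) = ((-18309 - 20772) + (-173/2 + 4*(-217)*113))*(-21009 - 5393) = (-39081 + (-173/2 - 98084))*(-26402) = (-39081 - 196341/2)*(-26402) = -274503/2*(-26402) = 3623714103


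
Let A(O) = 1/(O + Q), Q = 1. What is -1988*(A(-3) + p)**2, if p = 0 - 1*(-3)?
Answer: -12425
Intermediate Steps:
p = 3 (p = 0 + 3 = 3)
A(O) = 1/(1 + O) (A(O) = 1/(O + 1) = 1/(1 + O))
-1988*(A(-3) + p)**2 = -1988*(1/(1 - 3) + 3)**2 = -1988*(1/(-2) + 3)**2 = -1988*(-1/2 + 3)**2 = -1988*(5/2)**2 = -1988*25/4 = -12425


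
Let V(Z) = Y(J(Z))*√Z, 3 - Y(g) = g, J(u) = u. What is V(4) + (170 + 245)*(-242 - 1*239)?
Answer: -199617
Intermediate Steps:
Y(g) = 3 - g
V(Z) = √Z*(3 - Z) (V(Z) = (3 - Z)*√Z = √Z*(3 - Z))
V(4) + (170 + 245)*(-242 - 1*239) = √4*(3 - 1*4) + (170 + 245)*(-242 - 1*239) = 2*(3 - 4) + 415*(-242 - 239) = 2*(-1) + 415*(-481) = -2 - 199615 = -199617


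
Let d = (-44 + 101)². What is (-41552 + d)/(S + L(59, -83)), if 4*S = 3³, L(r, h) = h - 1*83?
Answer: 153212/637 ≈ 240.52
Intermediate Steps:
L(r, h) = -83 + h (L(r, h) = h - 83 = -83 + h)
S = 27/4 (S = (¼)*3³ = (¼)*27 = 27/4 ≈ 6.7500)
d = 3249 (d = 57² = 3249)
(-41552 + d)/(S + L(59, -83)) = (-41552 + 3249)/(27/4 + (-83 - 83)) = -38303/(27/4 - 166) = -38303/(-637/4) = -38303*(-4/637) = 153212/637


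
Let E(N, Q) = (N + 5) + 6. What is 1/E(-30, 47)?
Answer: -1/19 ≈ -0.052632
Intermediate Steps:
E(N, Q) = 11 + N (E(N, Q) = (5 + N) + 6 = 11 + N)
1/E(-30, 47) = 1/(11 - 30) = 1/(-19) = 1*(-1/19) = -1/19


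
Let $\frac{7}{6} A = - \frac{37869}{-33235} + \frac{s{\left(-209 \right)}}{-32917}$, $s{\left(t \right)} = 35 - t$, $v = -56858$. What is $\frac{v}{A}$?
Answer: $- \frac{217708584494485}{3715273599} \approx -58598.0$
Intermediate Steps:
$A = \frac{7430547198}{7657975465}$ ($A = \frac{6 \left(- \frac{37869}{-33235} + \frac{35 - -209}{-32917}\right)}{7} = \frac{6 \left(\left(-37869\right) \left(- \frac{1}{33235}\right) + \left(35 + 209\right) \left(- \frac{1}{32917}\right)\right)}{7} = \frac{6 \left(\frac{37869}{33235} + 244 \left(- \frac{1}{32917}\right)\right)}{7} = \frac{6 \left(\frac{37869}{33235} - \frac{244}{32917}\right)}{7} = \frac{6}{7} \cdot \frac{1238424533}{1093996495} = \frac{7430547198}{7657975465} \approx 0.9703$)
$\frac{v}{A} = - \frac{56858}{\frac{7430547198}{7657975465}} = \left(-56858\right) \frac{7657975465}{7430547198} = - \frac{217708584494485}{3715273599}$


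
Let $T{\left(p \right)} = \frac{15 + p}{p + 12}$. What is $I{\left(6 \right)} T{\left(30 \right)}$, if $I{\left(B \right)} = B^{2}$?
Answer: $\frac{270}{7} \approx 38.571$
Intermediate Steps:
$T{\left(p \right)} = \frac{15 + p}{12 + p}$
$I{\left(6 \right)} T{\left(30 \right)} = 6^{2} \frac{15 + 30}{12 + 30} = 36 \cdot \frac{1}{42} \cdot 45 = 36 \cdot \frac{15}{14} = \frac{270}{7}$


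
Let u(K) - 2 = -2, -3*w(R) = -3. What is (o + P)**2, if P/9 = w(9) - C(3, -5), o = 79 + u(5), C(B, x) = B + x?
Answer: 11236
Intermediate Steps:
w(R) = 1 (w(R) = -1/3*(-3) = 1)
u(K) = 0 (u(K) = 2 - 2 = 0)
o = 79 (o = 79 + 0 = 79)
P = 27 (P = 9*(1 - (3 - 5)) = 9*(1 - 1*(-2)) = 9*(1 + 2) = 9*3 = 27)
(o + P)**2 = (79 + 27)**2 = 106**2 = 11236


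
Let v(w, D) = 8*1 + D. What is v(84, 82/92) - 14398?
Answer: -661899/46 ≈ -14389.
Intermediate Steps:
v(w, D) = 8 + D
v(84, 82/92) - 14398 = (8 + 82/92) - 14398 = (8 + 82*(1/92)) - 14398 = (8 + 41/46) - 14398 = 409/46 - 14398 = -661899/46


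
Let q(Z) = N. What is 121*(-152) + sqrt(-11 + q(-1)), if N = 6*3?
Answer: -18392 + sqrt(7) ≈ -18389.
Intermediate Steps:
N = 18
q(Z) = 18
121*(-152) + sqrt(-11 + q(-1)) = 121*(-152) + sqrt(-11 + 18) = -18392 + sqrt(7)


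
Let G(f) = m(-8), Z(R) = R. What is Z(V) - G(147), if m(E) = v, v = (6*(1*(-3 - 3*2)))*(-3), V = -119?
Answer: -281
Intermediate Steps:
v = 162 (v = (6*(1*(-3 - 6)))*(-3) = (6*(1*(-9)))*(-3) = (6*(-9))*(-3) = -54*(-3) = 162)
m(E) = 162
G(f) = 162
Z(V) - G(147) = -119 - 1*162 = -119 - 162 = -281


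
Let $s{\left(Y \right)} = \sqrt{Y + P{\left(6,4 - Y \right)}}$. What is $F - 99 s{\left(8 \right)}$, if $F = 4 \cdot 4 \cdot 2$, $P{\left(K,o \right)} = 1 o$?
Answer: $-166$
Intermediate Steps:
$P{\left(K,o \right)} = o$
$F = 32$ ($F = 16 \cdot 2 = 32$)
$s{\left(Y \right)} = 2$ ($s{\left(Y \right)} = \sqrt{Y - \left(-4 + Y\right)} = \sqrt{4} = 2$)
$F - 99 s{\left(8 \right)} = 32 - 198 = -166$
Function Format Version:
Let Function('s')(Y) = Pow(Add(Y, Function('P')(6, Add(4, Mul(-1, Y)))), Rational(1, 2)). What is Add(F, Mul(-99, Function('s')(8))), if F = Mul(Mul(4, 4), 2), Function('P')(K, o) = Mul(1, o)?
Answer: -166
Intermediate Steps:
Function('P')(K, o) = o
F = 32 (F = Mul(16, 2) = 32)
Function('s')(Y) = 2 (Function('s')(Y) = Pow(Add(Y, Add(4, Mul(-1, Y))), Rational(1, 2)) = Pow(4, Rational(1, 2)) = 2)
Add(F, Mul(-99, Function('s')(8))) = Add(32, Mul(-99, 2)) = Add(32, -198) = -166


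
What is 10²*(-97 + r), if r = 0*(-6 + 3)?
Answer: -9700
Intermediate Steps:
r = 0 (r = 0*(-3) = 0)
10²*(-97 + r) = 10²*(-97 + 0) = 100*(-97) = -9700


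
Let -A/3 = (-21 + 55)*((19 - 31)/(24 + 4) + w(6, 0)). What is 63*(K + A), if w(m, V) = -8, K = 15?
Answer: 55107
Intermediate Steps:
A = 6018/7 (A = -3*(-21 + 55)*((19 - 31)/(24 + 4) - 8) = -102*(-12/28 - 8) = -102*(-12*1/28 - 8) = -102*(-3/7 - 8) = -102*(-59)/7 = -3*(-2006/7) = 6018/7 ≈ 859.71)
63*(K + A) = 63*(15 + 6018/7) = 63*(6123/7) = 55107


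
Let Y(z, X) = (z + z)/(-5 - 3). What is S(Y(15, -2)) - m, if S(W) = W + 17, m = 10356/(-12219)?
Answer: 229677/16292 ≈ 14.098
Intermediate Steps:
Y(z, X) = -z/4 (Y(z, X) = (2*z)/(-8) = (2*z)*(-⅛) = -z/4)
m = -3452/4073 (m = 10356*(-1/12219) = -3452/4073 ≈ -0.84753)
S(W) = 17 + W
S(Y(15, -2)) - m = (17 - ¼*15) - 1*(-3452/4073) = (17 - 15/4) + 3452/4073 = 53/4 + 3452/4073 = 229677/16292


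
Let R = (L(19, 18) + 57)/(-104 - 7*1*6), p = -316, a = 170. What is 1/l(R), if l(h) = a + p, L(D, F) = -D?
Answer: -1/146 ≈ -0.0068493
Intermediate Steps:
R = -19/73 (R = (-1*19 + 57)/(-104 - 7*1*6) = (-19 + 57)/(-104 - 7*6) = 38/(-104 - 42) = 38/(-146) = 38*(-1/146) = -19/73 ≈ -0.26027)
l(h) = -146 (l(h) = 170 - 316 = -146)
1/l(R) = 1/(-146) = -1/146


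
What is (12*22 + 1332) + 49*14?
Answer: 2282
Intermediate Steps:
(12*22 + 1332) + 49*14 = (264 + 1332) + 686 = 1596 + 686 = 2282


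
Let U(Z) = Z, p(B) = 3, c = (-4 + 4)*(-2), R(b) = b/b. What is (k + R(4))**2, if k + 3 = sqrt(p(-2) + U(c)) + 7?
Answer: (5 + sqrt(3))**2 ≈ 45.320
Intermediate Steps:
R(b) = 1
c = 0 (c = 0*(-2) = 0)
k = 4 + sqrt(3) (k = -3 + (sqrt(3 + 0) + 7) = -3 + (sqrt(3) + 7) = -3 + (7 + sqrt(3)) = 4 + sqrt(3) ≈ 5.7320)
(k + R(4))**2 = ((4 + sqrt(3)) + 1)**2 = (5 + sqrt(3))**2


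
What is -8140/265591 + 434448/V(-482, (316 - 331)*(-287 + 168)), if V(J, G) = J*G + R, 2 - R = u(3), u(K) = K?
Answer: -122388898708/228506794261 ≈ -0.53560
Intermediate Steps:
R = -1 (R = 2 - 1*3 = 2 - 3 = -1)
V(J, G) = -1 + G*J (V(J, G) = J*G - 1 = G*J - 1 = -1 + G*J)
-8140/265591 + 434448/V(-482, (316 - 331)*(-287 + 168)) = -8140/265591 + 434448/(-1 + ((316 - 331)*(-287 + 168))*(-482)) = -8140*1/265591 + 434448/(-1 - 15*(-119)*(-482)) = -8140/265591 + 434448/(-1 + 1785*(-482)) = -8140/265591 + 434448/(-1 - 860370) = -8140/265591 + 434448/(-860371) = -8140/265591 + 434448*(-1/860371) = -8140/265591 - 434448/860371 = -122388898708/228506794261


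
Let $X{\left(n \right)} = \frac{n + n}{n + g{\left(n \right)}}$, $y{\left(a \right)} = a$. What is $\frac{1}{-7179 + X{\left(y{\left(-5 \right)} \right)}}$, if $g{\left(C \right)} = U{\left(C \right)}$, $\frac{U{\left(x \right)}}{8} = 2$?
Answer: $- \frac{11}{78979} \approx -0.00013928$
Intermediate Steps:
$U{\left(x \right)} = 16$ ($U{\left(x \right)} = 8 \cdot 2 = 16$)
$g{\left(C \right)} = 16$
$X{\left(n \right)} = \frac{2 n}{16 + n}$ ($X{\left(n \right)} = \frac{n + n}{n + 16} = \frac{2 n}{16 + n}$)
$\frac{1}{-7179 + X{\left(y{\left(-5 \right)} \right)}} = \frac{1}{-7179 + 2 \left(-5\right) \frac{1}{16 - 5}} = \frac{1}{-7179 + 2 \left(-5\right) \frac{1}{11}} = \frac{1}{-7179 - \frac{10}{11}} = \frac{1}{- \frac{78979}{11}} = - \frac{11}{78979}$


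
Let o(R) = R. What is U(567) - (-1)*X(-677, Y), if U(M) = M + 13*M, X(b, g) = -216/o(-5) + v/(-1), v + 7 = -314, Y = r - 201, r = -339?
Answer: 41511/5 ≈ 8302.2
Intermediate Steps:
Y = -540 (Y = -339 - 201 = -540)
v = -321 (v = -7 - 314 = -321)
X(b, g) = 1821/5 (X(b, g) = -216/(-5) - 321/(-1) = -216*(-1/5) - 321*(-1) = 216/5 + 321 = 1821/5)
U(M) = 14*M
U(567) - (-1)*X(-677, Y) = 14*567 - (-1)*1821/5 = 7938 - 1*(-1821/5) = 7938 + 1821/5 = 41511/5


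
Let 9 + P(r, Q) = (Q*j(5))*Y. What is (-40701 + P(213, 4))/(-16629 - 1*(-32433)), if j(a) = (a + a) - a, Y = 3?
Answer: -6775/2634 ≈ -2.5721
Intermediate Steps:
j(a) = a (j(a) = 2*a - a = a)
P(r, Q) = -9 + 15*Q (P(r, Q) = -9 + (Q*5)*3 = -9 + (5*Q)*3 = -9 + 15*Q)
(-40701 + P(213, 4))/(-16629 - 1*(-32433)) = (-40701 + (-9 + 15*4))/(-16629 - 1*(-32433)) = (-40701 + (-9 + 60))/(-16629 + 32433) = (-40701 + 51)/15804 = -40650*1/15804 = -6775/2634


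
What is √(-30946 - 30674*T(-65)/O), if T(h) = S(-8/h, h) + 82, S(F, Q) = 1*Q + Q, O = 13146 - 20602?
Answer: I*√1690747957/233 ≈ 176.48*I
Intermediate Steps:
O = -7456
S(F, Q) = 2*Q (S(F, Q) = Q + Q = 2*Q)
T(h) = 82 + 2*h (T(h) = 2*h + 82 = 82 + 2*h)
√(-30946 - 30674*T(-65)/O) = √(-30946 - 30674/((-7456/(82 + 2*(-65))))) = √(-30946 - 30674/((-7456/(82 - 130)))) = √(-30946 - 30674/((-7456/(-48)))) = √(-30946 - 30674/((-7456*(-1/48)))) = √(-30946 - 30674/466/3) = √(-30946 - 30674*3/466) = √(-30946 - 46011/233) = √(-7256429/233) = I*√1690747957/233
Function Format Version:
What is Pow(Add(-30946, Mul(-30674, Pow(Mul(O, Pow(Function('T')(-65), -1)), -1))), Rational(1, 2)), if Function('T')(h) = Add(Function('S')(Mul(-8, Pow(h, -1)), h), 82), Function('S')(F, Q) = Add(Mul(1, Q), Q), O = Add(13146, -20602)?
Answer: Mul(Rational(1, 233), I, Pow(1690747957, Rational(1, 2))) ≈ Mul(176.48, I)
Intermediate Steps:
O = -7456
Function('S')(F, Q) = Mul(2, Q) (Function('S')(F, Q) = Add(Q, Q) = Mul(2, Q))
Function('T')(h) = Add(82, Mul(2, h)) (Function('T')(h) = Add(Mul(2, h), 82) = Add(82, Mul(2, h)))
Pow(Add(-30946, Mul(-30674, Pow(Mul(O, Pow(Function('T')(-65), -1)), -1))), Rational(1, 2)) = Pow(Add(-30946, Mul(-30674, Pow(Mul(-7456, Pow(Add(82, Mul(2, -65)), -1)), -1))), Rational(1, 2)) = Pow(Add(-30946, Mul(-30674, Pow(Mul(-7456, Pow(Add(82, -130), -1)), -1))), Rational(1, 2)) = Pow(Add(-30946, Mul(-30674, Pow(Mul(-7456, Pow(-48, -1)), -1))), Rational(1, 2)) = Pow(Add(-30946, Mul(-30674, Pow(Mul(-7456, Rational(-1, 48)), -1))), Rational(1, 2)) = Pow(Add(-30946, Mul(-30674, Pow(Rational(466, 3), -1))), Rational(1, 2)) = Pow(Add(-30946, Mul(-30674, Rational(3, 466))), Rational(1, 2)) = Pow(Add(-30946, Rational(-46011, 233)), Rational(1, 2)) = Pow(Rational(-7256429, 233), Rational(1, 2)) = Mul(Rational(1, 233), I, Pow(1690747957, Rational(1, 2)))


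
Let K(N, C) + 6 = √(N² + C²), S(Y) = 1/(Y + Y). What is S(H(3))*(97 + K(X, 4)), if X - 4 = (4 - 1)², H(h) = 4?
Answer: 91/8 + √185/8 ≈ 13.075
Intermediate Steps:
S(Y) = 1/(2*Y)
X = 13 (X = 4 + (4 - 1)² = 4 + 3² = 4 + 9 = 13)
K(N, C) = -6 + √(C² + N²) (K(N, C) = -6 + √(N² + C²) = -6 + √(C² + N²))
S(H(3))*(97 + K(X, 4)) = ((½)/4)*(97 + (-6 + √(4² + 13²))) = ((½)*(¼))*(97 + (-6 + √(16 + 169))) = (97 + (-6 + √185))/8 = (91 + √185)/8 = 91/8 + √185/8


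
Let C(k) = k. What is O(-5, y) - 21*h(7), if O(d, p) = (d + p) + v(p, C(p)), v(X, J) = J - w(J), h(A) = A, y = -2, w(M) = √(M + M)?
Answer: -156 - 2*I ≈ -156.0 - 2.0*I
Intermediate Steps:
w(M) = √2*√M (w(M) = √(2*M) = √2*√M)
v(X, J) = J - √2*√J
O(d, p) = d + 2*p - √2*√p (O(d, p) = (d + p) + (p - √2*√p) = d + 2*p - √2*√p)
O(-5, y) - 21*h(7) = (-5 + 2*(-2) - √2*√(-2)) - 21*7 = (-5 - 4 - √2*I*√2) - 147 = (-5 - 4 - 2*I) - 147 = (-9 - 2*I) - 147 = -156 - 2*I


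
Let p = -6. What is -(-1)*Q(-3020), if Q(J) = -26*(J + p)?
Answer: 78676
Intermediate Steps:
Q(J) = 156 - 26*J (Q(J) = -26*(J - 6) = -26*(-6 + J) = 156 - 26*J)
-(-1)*Q(-3020) = -(-1)*(156 - 26*(-3020)) = -(-1)*(156 + 78520) = -(-1)*78676 = -1*(-78676) = 78676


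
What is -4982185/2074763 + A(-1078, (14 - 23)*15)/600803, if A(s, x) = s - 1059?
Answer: -2997745463086/1246523834689 ≈ -2.4049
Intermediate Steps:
A(s, x) = -1059 + s
-4982185/2074763 + A(-1078, (14 - 23)*15)/600803 = -4982185/2074763 + (-1059 - 1078)/600803 = -4982185*1/2074763 - 2137*1/600803 = -4982185/2074763 - 2137/600803 = -2997745463086/1246523834689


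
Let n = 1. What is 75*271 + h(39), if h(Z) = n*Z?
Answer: 20364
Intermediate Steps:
h(Z) = Z (h(Z) = 1*Z = Z)
75*271 + h(39) = 75*271 + 39 = 20325 + 39 = 20364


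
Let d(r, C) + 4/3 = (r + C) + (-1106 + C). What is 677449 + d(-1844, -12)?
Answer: 2023421/3 ≈ 6.7447e+5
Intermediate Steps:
d(r, C) = -3322/3 + r + 2*C (d(r, C) = -4/3 + ((r + C) + (-1106 + C)) = -4/3 + ((C + r) + (-1106 + C)) = -4/3 + (-1106 + r + 2*C) = -3322/3 + r + 2*C)
677449 + d(-1844, -12) = 677449 + (-3322/3 - 1844 + 2*(-12)) = 677449 + (-3322/3 - 1844 - 24) = 677449 - 8926/3 = 2023421/3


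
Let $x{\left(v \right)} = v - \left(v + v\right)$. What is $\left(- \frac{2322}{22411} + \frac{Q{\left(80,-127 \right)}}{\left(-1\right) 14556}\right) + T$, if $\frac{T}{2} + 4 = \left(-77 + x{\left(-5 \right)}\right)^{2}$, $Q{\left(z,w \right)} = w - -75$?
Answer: $\frac{844887438025}{81553629} \approx 10360.0$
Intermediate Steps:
$Q{\left(z,w \right)} = 75 + w$ ($Q{\left(z,w \right)} = w + 75 = 75 + w$)
$x{\left(v \right)} = - v$ ($x{\left(v \right)} = v - 2 v = - v$)
$T = 10360$ ($T = -8 + 2 \left(-77 - -5\right)^{2} = -8 + 2 \left(-77 + 5\right)^{2} = -8 + 2 \left(-72\right)^{2} = -8 + 2 \cdot 5184 = -8 + 10368 = 10360$)
$\left(- \frac{2322}{22411} + \frac{Q{\left(80,-127 \right)}}{\left(-1\right) 14556}\right) + T = \left(- \frac{2322}{22411} + \frac{75 - 127}{\left(-1\right) 14556}\right) + 10360 = \left(\left(-2322\right) \frac{1}{22411} - \frac{52}{-14556}\right) + 10360 = \left(- \frac{2322}{22411} - - \frac{13}{3639}\right) + 10360 = \left(- \frac{2322}{22411} + \frac{13}{3639}\right) + 10360 = - \frac{8158415}{81553629} + 10360 = \frac{844887438025}{81553629}$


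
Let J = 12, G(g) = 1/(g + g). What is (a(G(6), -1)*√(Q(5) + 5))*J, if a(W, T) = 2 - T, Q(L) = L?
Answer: 36*√10 ≈ 113.84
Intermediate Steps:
G(g) = 1/(2*g)
(a(G(6), -1)*√(Q(5) + 5))*J = ((2 - 1*(-1))*√(5 + 5))*12 = ((2 + 1)*√10)*12 = (3*√10)*12 = 36*√10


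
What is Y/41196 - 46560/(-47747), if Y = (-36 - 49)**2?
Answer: 2263057835/1966985412 ≈ 1.1505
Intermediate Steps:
Y = 7225 (Y = (-85)**2 = 7225)
Y/41196 - 46560/(-47747) = 7225/41196 - 46560/(-47747) = 7225*(1/41196) - 46560*(-1/47747) = 7225/41196 + 46560/47747 = 2263057835/1966985412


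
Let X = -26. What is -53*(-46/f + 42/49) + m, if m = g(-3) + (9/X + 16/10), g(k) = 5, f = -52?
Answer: -39157/455 ≈ -86.059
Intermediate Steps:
m = 813/130 (m = 5 + (9/(-26) + 16/10) = 5 + (9*(-1/26) + 16*(⅒)) = 5 + (-9/26 + 8/5) = 5 + 163/130 = 813/130 ≈ 6.2538)
-53*(-46/f + 42/49) + m = -53*(-46/(-52) + 42/49) + 813/130 = -53*(-46*(-1/52) + 42*(1/49)) + 813/130 = -53*(23/26 + 6/7) + 813/130 = -53*317/182 + 813/130 = -16801/182 + 813/130 = -39157/455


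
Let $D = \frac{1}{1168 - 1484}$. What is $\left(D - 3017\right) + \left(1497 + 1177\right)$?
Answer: $- \frac{108389}{316} \approx -343.0$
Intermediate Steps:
$D = - \frac{1}{316}$ ($D = \frac{1}{-316} = - \frac{1}{316} \approx -0.0031646$)
$\left(D - 3017\right) + \left(1497 + 1177\right) = \left(- \frac{1}{316} - 3017\right) + \left(1497 + 1177\right) = - \frac{953373}{316} + 2674 = - \frac{108389}{316}$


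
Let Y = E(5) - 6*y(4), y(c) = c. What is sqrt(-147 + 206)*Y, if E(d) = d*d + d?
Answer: 6*sqrt(59) ≈ 46.087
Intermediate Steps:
E(d) = d + d**2 (E(d) = d**2 + d = d + d**2)
Y = 6 (Y = 5*(1 + 5) - 6*4 = 5*6 - 24 = 30 - 24 = 6)
sqrt(-147 + 206)*Y = sqrt(-147 + 206)*6 = sqrt(59)*6 = 6*sqrt(59)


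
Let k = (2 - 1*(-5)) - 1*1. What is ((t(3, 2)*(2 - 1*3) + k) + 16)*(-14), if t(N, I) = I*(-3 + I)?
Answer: -336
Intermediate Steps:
k = 6 (k = (2 + 5) - 1 = 7 - 1 = 6)
((t(3, 2)*(2 - 1*3) + k) + 16)*(-14) = (((2*(-3 + 2))*(2 - 1*3) + 6) + 16)*(-14) = (((2*(-1))*(2 - 3) + 6) + 16)*(-14) = ((-2*(-1) + 6) + 16)*(-14) = ((2 + 6) + 16)*(-14) = (8 + 16)*(-14) = 24*(-14) = -336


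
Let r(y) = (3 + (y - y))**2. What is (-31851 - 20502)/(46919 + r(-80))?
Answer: -7479/6704 ≈ -1.1156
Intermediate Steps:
r(y) = 9 (r(y) = (3 + 0)**2 = 3**2 = 9)
(-31851 - 20502)/(46919 + r(-80)) = (-31851 - 20502)/(46919 + 9) = -52353/46928 = -52353*1/46928 = -7479/6704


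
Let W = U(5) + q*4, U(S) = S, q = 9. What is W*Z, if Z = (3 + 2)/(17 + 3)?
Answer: 41/4 ≈ 10.250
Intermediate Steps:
Z = 1/4 (Z = 5/20 = 5*(1/20) = 1/4 ≈ 0.25000)
W = 41 (W = 5 + 9*4 = 5 + 36 = 41)
W*Z = 41*(1/4) = 41/4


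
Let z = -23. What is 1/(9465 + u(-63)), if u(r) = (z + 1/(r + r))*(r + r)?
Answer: 1/12364 ≈ 8.0880e-5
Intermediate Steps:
u(r) = 2*r*(-23 + 1/(2*r)) (u(r) = (-23 + 1/(r + r))*(r + r) = (-23 + 1/(2*r))*(2*r) = 2*r*(-23 + 1/(2*r)))
1/(9465 + u(-63)) = 1/(9465 + (1 - 46*(-63))) = 1/(9465 + (1 + 2898)) = 1/(9465 + 2899) = 1/12364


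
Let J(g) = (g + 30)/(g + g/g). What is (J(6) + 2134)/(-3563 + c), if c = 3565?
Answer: 7487/7 ≈ 1069.6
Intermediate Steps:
J(g) = (30 + g)/(1 + g) (J(g) = (30 + g)/(g + 1) = (30 + g)/(1 + g))
(J(6) + 2134)/(-3563 + c) = ((30 + 6)/(1 + 6) + 2134)/(-3563 + 3565) = (36/7 + 2134)/2 = ((⅐)*36 + 2134)*(½) = (36/7 + 2134)*(½) = (14974/7)*(½) = 7487/7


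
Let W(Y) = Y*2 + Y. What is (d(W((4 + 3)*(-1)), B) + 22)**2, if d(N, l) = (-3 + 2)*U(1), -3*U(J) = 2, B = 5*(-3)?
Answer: 4624/9 ≈ 513.78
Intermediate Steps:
W(Y) = 3*Y (W(Y) = 2*Y + Y = 3*Y)
B = -15
U(J) = -2/3 (U(J) = -1/3*2 = -2/3)
d(N, l) = 2/3 (d(N, l) = (-3 + 2)*(-2/3) = -1*(-2/3) = 2/3)
(d(W((4 + 3)*(-1)), B) + 22)**2 = (2/3 + 22)**2 = (68/3)**2 = 4624/9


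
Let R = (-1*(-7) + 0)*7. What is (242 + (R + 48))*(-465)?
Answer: -157635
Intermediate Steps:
R = 49 (R = (7 + 0)*7 = 7*7 = 49)
(242 + (R + 48))*(-465) = (242 + (49 + 48))*(-465) = (242 + 97)*(-465) = 339*(-465) = -157635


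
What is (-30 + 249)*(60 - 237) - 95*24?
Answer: -41043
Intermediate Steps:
(-30 + 249)*(60 - 237) - 95*24 = 219*(-177) - 2280 = -38763 - 2280 = -41043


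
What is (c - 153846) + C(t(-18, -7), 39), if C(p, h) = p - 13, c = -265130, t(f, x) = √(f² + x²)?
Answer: -418989 + √373 ≈ -4.1897e+5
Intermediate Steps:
C(p, h) = -13 + p
(c - 153846) + C(t(-18, -7), 39) = (-265130 - 153846) + (-13 + √((-18)² + (-7)²)) = -418976 + (-13 + √(324 + 49)) = -418976 + (-13 + √373) = -418989 + √373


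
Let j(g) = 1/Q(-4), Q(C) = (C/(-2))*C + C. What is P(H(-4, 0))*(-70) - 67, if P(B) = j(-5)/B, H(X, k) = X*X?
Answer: -6397/96 ≈ -66.635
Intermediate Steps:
Q(C) = C - C²/2 (Q(C) = (C*(-½))*C + C = (-C/2)*C + C = -C²/2 + C = C - C²/2)
j(g) = -1/12 (j(g) = 1/((½)*(-4)*(2 - 1*(-4))) = 1/((½)*(-4)*(2 + 4)) = 1/((½)*(-4)*6) = 1/(-12) = -1/12)
H(X, k) = X²
P(B) = -1/(12*B)
P(H(-4, 0))*(-70) - 67 = -1/(12*((-4)²))*(-70) - 67 = -1/12/16*(-70) - 67 = -1/12*1/16*(-70) - 67 = -1/192*(-70) - 67 = 35/96 - 67 = -6397/96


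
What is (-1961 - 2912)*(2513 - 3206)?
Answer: 3376989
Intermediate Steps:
(-1961 - 2912)*(2513 - 3206) = -4873*(-693) = 3376989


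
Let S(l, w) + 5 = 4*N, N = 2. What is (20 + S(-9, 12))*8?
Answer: 184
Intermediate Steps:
S(l, w) = 3 (S(l, w) = -5 + 4*2 = -5 + 8 = 3)
(20 + S(-9, 12))*8 = (20 + 3)*8 = 23*8 = 184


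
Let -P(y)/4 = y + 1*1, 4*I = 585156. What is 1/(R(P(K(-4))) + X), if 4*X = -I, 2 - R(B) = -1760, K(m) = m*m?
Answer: -4/139241 ≈ -2.8727e-5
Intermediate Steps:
I = 146289 (I = (¼)*585156 = 146289)
K(m) = m²
P(y) = -4 - 4*y (P(y) = -4*(y + 1*1) = -4*(y + 1) = -4*(1 + y) = -4 - 4*y)
R(B) = 1762 (R(B) = 2 - 1*(-1760) = 2 + 1760 = 1762)
X = -146289/4 (X = (-1*146289)/4 = (¼)*(-146289) = -146289/4 ≈ -36572.)
1/(R(P(K(-4))) + X) = 1/(1762 - 146289/4) = 1/(-139241/4) = -4/139241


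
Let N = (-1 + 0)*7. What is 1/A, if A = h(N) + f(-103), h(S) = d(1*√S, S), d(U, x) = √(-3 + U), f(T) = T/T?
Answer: 1/(1 + √(-3 + I*√7)) ≈ 0.26614 - 0.29167*I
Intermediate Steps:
f(T) = 1
N = -7 (N = -1*7 = -7)
h(S) = √(-3 + √S) (h(S) = √(-3 + 1*√S) = √(-3 + √S))
A = 1 + √(-3 + I*√7) (A = √(-3 + √(-7)) + 1 = √(-3 + I*√7) + 1 = 1 + √(-3 + I*√7) ≈ 1.7071 + 1.8708*I)
1/A = 1/(1 + √(-3 + I*√7))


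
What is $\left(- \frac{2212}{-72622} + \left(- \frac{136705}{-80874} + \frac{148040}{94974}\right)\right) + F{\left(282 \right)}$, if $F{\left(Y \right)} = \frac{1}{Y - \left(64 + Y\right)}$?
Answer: $\frac{441364776980099}{135225285003072} \approx 3.2639$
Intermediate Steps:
$F{\left(Y \right)} = - \frac{1}{64}$ ($F{\left(Y \right)} = \frac{1}{-64} = - \frac{1}{64}$)
$\left(- \frac{2212}{-72622} + \left(- \frac{136705}{-80874} + \frac{148040}{94974}\right)\right) + F{\left(282 \right)} = \left(- \frac{2212}{-72622} + \left(- \frac{136705}{-80874} + \frac{148040}{94974}\right)\right) - \frac{1}{64} = \left(\left(-2212\right) \left(- \frac{1}{72622}\right) + \left(\left(-136705\right) \left(- \frac{1}{80874}\right) + 148040 \cdot \frac{1}{94974}\right)\right) - \frac{1}{64} = \left(\frac{1106}{36311} + \left(\frac{136705}{80874} + \frac{74020}{47487}\right)\right) - \frac{1}{64} = \left(\frac{1106}{36311} + \frac{4159334605}{1280154546}\right) - \frac{1}{64} = \frac{13858677251821}{4225790156346} - \frac{1}{64} = \frac{441364776980099}{135225285003072}$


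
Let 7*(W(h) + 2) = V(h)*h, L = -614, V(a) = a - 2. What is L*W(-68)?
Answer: -416292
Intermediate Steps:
V(a) = -2 + a
W(h) = -2 + h*(-2 + h)/7 (W(h) = -2 + ((-2 + h)*h)/7 = -2 + (h*(-2 + h))/7 = -2 + h*(-2 + h)/7)
L*W(-68) = -614*(-2 + (⅐)*(-68)*(-2 - 68)) = -614*(-2 + (⅐)*(-68)*(-70)) = -614*(-2 + 680) = -614*678 = -416292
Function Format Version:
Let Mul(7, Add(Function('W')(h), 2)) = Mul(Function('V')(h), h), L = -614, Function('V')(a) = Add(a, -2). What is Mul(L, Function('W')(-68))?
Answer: -416292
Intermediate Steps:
Function('V')(a) = Add(-2, a)
Function('W')(h) = Add(-2, Mul(Rational(1, 7), h, Add(-2, h))) (Function('W')(h) = Add(-2, Mul(Rational(1, 7), Mul(Add(-2, h), h))) = Add(-2, Mul(Rational(1, 7), Mul(h, Add(-2, h)))) = Add(-2, Mul(Rational(1, 7), h, Add(-2, h))))
Mul(L, Function('W')(-68)) = Mul(-614, Add(-2, Mul(Rational(1, 7), -68, Add(-2, -68)))) = Mul(-614, Add(-2, Mul(Rational(1, 7), -68, -70))) = Mul(-614, Add(-2, 680)) = Mul(-614, 678) = -416292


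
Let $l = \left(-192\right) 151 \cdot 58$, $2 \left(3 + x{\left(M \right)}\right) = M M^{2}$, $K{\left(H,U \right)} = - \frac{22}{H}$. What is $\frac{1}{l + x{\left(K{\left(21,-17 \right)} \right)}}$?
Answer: $- \frac{9261}{15572738003} \approx -5.9469 \cdot 10^{-7}$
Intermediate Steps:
$x{\left(M \right)} = -3 + \frac{M^{3}}{2}$ ($x{\left(M \right)} = -3 + \frac{M M^{2}}{2} = -3 + \frac{M^{3}}{2}$)
$l = -1681536$ ($l = \left(-28992\right) 58 = -1681536$)
$\frac{1}{l + x{\left(K{\left(21,-17 \right)} \right)}} = \frac{1}{-1681536 - \left(3 - \frac{\left(- \frac{22}{21}\right)^{3}}{2}\right)} = \frac{1}{-1681536 + \left(-3 + \frac{1}{2} \left(- \frac{10648}{9261}\right)\right)} = \frac{1}{-1681536 - \frac{33107}{9261}} = \frac{1}{- \frac{15572738003}{9261}} = - \frac{9261}{15572738003}$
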